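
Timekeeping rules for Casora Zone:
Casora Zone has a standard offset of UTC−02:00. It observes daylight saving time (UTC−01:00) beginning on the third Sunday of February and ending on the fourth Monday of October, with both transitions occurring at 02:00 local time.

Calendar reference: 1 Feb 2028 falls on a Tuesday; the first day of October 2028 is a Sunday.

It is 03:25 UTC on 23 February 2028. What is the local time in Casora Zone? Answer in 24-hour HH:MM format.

02:25

1 February 2028 is a Tuesday, so the first Sunday is February 6 and the third is February 20.
1 October 2028 is a Sunday, so the first Monday is October 2 and the fourth is October 23.
At the standard offset (UTC−02:00), 03:25 UTC − 2h = 01:25 Casora Zone standard time.
Daylight saving runs 20 February – 23 October; the standard-time date in Casora Zone, 23 February 2028, is inside that window, so Casora Zone is at UTC−01:00.
03:25 UTC − 1h = 02:25 local.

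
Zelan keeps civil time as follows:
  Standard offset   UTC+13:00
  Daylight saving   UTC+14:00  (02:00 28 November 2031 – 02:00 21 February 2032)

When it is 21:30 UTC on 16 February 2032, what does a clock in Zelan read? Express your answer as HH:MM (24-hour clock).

At the standard offset (UTC+13:00), 21:30 UTC + 13h = 10:30 Zelan standard time (rolling into the next day, 17 February 2032).
The standard-time date in Zelan, 17 February 2032, falls between 28 November 2031 and 21 February 2032, so daylight saving is in effect and Zelan is at UTC+14:00.
21:30 UTC + 14h = 11:30 local (rolling into the next day, 17 February 2032).

11:30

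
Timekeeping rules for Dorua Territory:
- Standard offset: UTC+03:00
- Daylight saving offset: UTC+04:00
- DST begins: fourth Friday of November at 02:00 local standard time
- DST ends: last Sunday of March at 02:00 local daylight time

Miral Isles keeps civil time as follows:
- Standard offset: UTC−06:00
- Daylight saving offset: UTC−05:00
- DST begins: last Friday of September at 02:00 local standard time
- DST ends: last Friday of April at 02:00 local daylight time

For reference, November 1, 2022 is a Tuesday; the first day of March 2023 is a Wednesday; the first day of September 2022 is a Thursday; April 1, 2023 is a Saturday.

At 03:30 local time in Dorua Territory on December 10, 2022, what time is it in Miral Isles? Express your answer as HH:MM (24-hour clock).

18:30

1 November 2022 is a Tuesday, so the first Friday is November 4 and the fourth is November 25.
1 March 2023 is a Wednesday, so Sundays fall on 5, 12, 19, 26; the last is March 26.
Daylight saving runs 25 November 2022 – 26 March 2023; December 10, 2022 is inside that window, so Dorua Territory is at UTC+04:00.
03:30 Dorua Territory − 4h = 23:30 UTC (rolling into the previous day, 9 December 2022).
1 September 2022 is a Thursday, so Fridays fall on 2, 9, 16, 23, 30; the last is September 30.
1 April 2023 is a Saturday, so Fridays fall on 7, 14, 21, 28; the last is April 28.
At the standard offset (UTC−06:00), 23:30 UTC − 6h = 17:30 Miral Isles standard time.
The standard-time date in Miral Isles, December 9, 2022, lies within the daylight-saving period (30 September 2022 – 28 April 2023), so Miral Isles is on daylight time, UTC−05:00.
23:30 UTC − 5h = 18:30 Miral Isles.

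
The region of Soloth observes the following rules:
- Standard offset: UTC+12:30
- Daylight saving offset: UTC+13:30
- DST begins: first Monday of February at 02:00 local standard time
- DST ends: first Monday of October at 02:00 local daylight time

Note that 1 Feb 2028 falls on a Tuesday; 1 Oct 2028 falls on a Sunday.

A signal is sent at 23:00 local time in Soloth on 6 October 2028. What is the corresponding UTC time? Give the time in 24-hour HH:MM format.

10:30

1 February 2028 is a Tuesday, so the first Monday is February 7.
1 October 2028 is a Sunday, so the first Monday is October 2.
6 October 2028 is outside the daylight-saving period (7 February – 2 October), so Soloth is on standard time, UTC+12:30.
23:00 local − 12h30m = 10:30 UTC.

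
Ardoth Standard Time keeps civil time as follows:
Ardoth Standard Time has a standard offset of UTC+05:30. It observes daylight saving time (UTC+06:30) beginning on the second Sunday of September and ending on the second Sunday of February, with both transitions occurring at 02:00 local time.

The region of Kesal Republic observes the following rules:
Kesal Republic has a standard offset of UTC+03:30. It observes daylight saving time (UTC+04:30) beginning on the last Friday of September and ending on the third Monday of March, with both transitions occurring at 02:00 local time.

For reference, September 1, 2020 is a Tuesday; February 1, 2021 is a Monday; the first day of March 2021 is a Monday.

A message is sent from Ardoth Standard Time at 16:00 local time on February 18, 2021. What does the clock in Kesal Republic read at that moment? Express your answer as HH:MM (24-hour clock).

15:00

1 September 2020 is a Tuesday, so the first Sunday is September 6 and the second is September 13.
1 February 2021 is a Monday, so the first Sunday is February 7 and the second is February 14.
February 18, 2021 is outside the daylight-saving period (13 September 2020 – 14 February 2021), so Ardoth Standard Time is on standard time, UTC+05:30.
16:00 Ardoth Standard Time − 5h30m = 10:30 UTC.
1 September 2020 is a Tuesday, so Fridays fall on 4, 11, 18, 25; the last is September 25.
1 March 2021 is a Monday, so the first Monday is March 1 and the third is March 15.
At the standard offset (UTC+03:30), 10:30 UTC + 3h30m = 14:00 Kesal Republic standard time.
The standard-time date in Kesal Republic, February 18, 2021, falls between 25 September 2020 and 15 March 2021, so daylight saving is in effect and Kesal Republic is at UTC+04:30.
10:30 UTC + 4h30m = 15:00 Kesal Republic.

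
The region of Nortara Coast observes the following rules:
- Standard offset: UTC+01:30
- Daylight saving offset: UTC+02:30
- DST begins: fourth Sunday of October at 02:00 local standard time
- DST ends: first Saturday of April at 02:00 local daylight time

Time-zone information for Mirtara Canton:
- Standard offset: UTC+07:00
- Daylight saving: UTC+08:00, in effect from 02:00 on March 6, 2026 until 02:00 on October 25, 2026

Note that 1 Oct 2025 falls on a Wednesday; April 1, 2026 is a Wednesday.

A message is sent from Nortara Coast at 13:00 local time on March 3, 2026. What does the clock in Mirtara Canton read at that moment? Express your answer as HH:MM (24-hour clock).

17:30

1 October 2025 is a Wednesday, so the first Sunday is October 5 and the fourth is October 26.
1 April 2026 is a Wednesday, so the first Saturday is April 4.
March 3, 2026 lies within the daylight-saving period (26 October 2025 – 4 April 2026), so Nortara Coast is on daylight time, UTC+02:30.
13:00 Nortara Coast − 2h30m = 10:30 UTC.
At the standard offset (UTC+07:00), 10:30 UTC + 7h = 17:30 Mirtara Canton standard time.
Daylight saving runs 6 March – 25 October; the standard-time date in Mirtara Canton, March 3, 2026, is outside that window, so Mirtara Canton is on standard time at UTC+07:00.
10:30 UTC + 7h = 17:30 Mirtara Canton.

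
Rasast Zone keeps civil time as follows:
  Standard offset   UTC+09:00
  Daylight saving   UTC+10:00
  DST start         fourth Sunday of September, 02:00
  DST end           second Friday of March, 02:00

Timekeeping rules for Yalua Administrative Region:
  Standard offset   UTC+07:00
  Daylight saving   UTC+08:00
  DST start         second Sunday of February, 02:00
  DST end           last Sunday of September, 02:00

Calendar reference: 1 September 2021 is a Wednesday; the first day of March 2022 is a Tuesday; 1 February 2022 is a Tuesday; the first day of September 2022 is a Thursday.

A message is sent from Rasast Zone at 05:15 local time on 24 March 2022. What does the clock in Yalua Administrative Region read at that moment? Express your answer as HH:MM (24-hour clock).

04:15

1 September 2021 is a Wednesday, so the first Sunday is September 5 and the fourth is September 26.
1 March 2022 is a Tuesday, so the first Friday is March 4 and the second is March 11.
Daylight saving runs 26 September 2021 – 11 March 2022; 24 March 2022 is outside that window, so Rasast Zone is on standard time at UTC+09:00.
05:15 Rasast Zone − 9h = 20:15 UTC (rolling into the previous day, 23 March 2022).
1 February 2022 is a Tuesday, so the first Sunday is February 6 and the second is February 13.
1 September 2022 is a Thursday, so Sundays fall on 4, 11, 18, 25; the last is September 25.
At the standard offset (UTC+07:00), 20:15 UTC + 7h = 03:15 Yalua Administrative Region standard time (rolling into the next day, 24 March 2022).
The standard-time date in Yalua Administrative Region, 24 March 2022, lies within the daylight-saving period (13 February – 25 September), so Yalua Administrative Region is on daylight time, UTC+08:00.
20:15 UTC + 8h = 04:15 Yalua Administrative Region (rolling into the next day, 24 March 2022).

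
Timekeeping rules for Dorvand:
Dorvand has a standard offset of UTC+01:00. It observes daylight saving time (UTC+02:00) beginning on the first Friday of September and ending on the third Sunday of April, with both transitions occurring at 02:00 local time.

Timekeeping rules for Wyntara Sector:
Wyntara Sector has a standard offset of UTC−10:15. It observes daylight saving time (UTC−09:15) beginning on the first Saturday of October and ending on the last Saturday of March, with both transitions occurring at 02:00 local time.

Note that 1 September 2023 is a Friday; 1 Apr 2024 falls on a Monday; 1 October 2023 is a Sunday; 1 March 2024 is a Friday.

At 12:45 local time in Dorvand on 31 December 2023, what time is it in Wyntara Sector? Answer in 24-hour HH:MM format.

01:30

1 September 2023 is a Friday, so the first Friday is September 1.
1 April 2024 is a Monday, so the first Sunday is April 7 and the third is April 21.
Daylight saving runs 1 September 2023 – 21 April 2024; 31 December 2023 is inside that window, so Dorvand is at UTC+02:00.
12:45 Dorvand − 2h = 10:45 UTC.
1 October 2023 is a Sunday, so the first Saturday is October 7.
1 March 2024 is a Friday, so Saturdays fall on 2, 9, 16, 23, 30; the last is March 30.
At the standard offset (UTC−10:15), 10:45 UTC − 10h15m = 00:30 Wyntara Sector standard time.
The standard-time date in Wyntara Sector, 31 December 2023, lies within the daylight-saving period (7 October 2023 – 30 March 2024), so Wyntara Sector is on daylight time, UTC−09:15.
10:45 UTC − 9h15m = 01:30 Wyntara Sector.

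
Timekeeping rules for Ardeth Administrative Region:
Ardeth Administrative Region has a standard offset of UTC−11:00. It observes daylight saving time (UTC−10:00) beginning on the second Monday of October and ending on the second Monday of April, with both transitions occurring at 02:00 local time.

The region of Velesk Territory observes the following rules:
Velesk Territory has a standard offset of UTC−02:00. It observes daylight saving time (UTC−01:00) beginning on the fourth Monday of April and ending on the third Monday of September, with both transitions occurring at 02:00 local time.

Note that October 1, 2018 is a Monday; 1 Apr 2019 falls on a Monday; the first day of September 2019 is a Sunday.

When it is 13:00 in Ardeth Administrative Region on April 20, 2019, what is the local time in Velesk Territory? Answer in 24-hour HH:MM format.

22:00

1 October 2018 is a Monday, so the first Monday is October 1 and the second is October 8.
1 April 2019 is a Monday, so the first Monday is April 1 and the second is April 8.
April 20, 2019 does not fall between 8 October 2018 and 8 April 2019, so daylight saving is not in effect and Ardeth Administrative Region is at UTC−11:00.
13:00 Ardeth Administrative Region + 11h = 00:00 UTC (rolling into the next day, 21 April 2019).
1 April 2019 is a Monday, so the first Monday is April 1 and the fourth is April 22.
1 September 2019 is a Sunday, so the first Monday is September 2 and the third is September 16.
At the standard offset (UTC−02:00), 00:00 UTC − 2h = 22:00 Velesk Territory standard time (rolling into the previous day, 20 April 2019).
The standard-time date in Velesk Territory, April 20, 2019, does not fall between 22 April and 16 September, so daylight saving is not in effect and Velesk Territory is at UTC−02:00.
00:00 UTC − 2h = 22:00 Velesk Territory (rolling into the previous day, 20 April 2019).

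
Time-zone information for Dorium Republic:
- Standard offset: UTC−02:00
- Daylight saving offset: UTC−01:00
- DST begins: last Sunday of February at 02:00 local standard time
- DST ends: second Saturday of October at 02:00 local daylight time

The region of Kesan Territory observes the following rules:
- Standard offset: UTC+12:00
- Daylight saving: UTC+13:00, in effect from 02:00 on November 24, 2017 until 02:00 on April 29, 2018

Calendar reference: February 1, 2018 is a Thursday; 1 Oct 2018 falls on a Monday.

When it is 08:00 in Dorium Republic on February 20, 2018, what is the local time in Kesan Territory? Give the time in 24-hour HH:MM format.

23:00

1 February 2018 is a Thursday, so Sundays fall on 4, 11, 18, 25; the last is February 25.
1 October 2018 is a Monday, so the first Saturday is October 6 and the second is October 13.
February 20, 2018 does not fall between 25 February and 13 October, so daylight saving is not in effect and Dorium Republic is at UTC−02:00.
08:00 Dorium Republic + 2h = 10:00 UTC.
At the standard offset (UTC+12:00), 10:00 UTC + 12h = 22:00 Kesan Territory standard time.
The standard-time date in Kesan Territory, February 20, 2018, lies within the daylight-saving period (24 November 2017 – 29 April 2018), so Kesan Territory is on daylight time, UTC+13:00.
10:00 UTC + 13h = 23:00 Kesan Territory.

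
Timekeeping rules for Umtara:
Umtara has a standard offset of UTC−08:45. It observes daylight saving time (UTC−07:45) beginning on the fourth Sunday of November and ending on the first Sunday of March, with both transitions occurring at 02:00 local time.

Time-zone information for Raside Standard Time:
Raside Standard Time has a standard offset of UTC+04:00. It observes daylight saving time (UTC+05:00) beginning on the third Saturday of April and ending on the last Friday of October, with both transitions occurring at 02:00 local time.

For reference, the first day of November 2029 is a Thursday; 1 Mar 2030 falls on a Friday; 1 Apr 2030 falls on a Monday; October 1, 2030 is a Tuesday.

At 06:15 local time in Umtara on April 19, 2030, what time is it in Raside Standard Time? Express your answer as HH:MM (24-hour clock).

19:00

1 November 2029 is a Thursday, so the first Sunday is November 4 and the fourth is November 25.
1 March 2030 is a Friday, so the first Sunday is March 3.
April 19, 2030 is outside the daylight-saving period (25 November 2029 – 3 March 2030), so Umtara is on standard time, UTC−08:45.
06:15 Umtara + 8h45m = 15:00 UTC.
1 April 2030 is a Monday, so the first Saturday is April 6 and the third is April 20.
1 October 2030 is a Tuesday, so Fridays fall on 4, 11, 18, 25; the last is October 25.
At the standard offset (UTC+04:00), 15:00 UTC + 4h = 19:00 Raside Standard Time standard time.
The standard-time date in Raside Standard Time, April 19, 2030, does not fall between 20 April and 25 October, so daylight saving is not in effect and Raside Standard Time is at UTC+04:00.
15:00 UTC + 4h = 19:00 Raside Standard Time.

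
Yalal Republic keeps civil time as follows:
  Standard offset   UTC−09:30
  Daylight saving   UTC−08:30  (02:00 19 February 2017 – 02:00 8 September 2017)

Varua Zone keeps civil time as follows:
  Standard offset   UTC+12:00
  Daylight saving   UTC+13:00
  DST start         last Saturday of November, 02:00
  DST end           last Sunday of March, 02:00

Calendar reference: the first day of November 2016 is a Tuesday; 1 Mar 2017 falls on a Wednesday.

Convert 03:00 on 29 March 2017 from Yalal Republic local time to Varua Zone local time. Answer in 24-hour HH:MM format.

29 March 2017 lies within the daylight-saving period (19 February – 8 September), so Yalal Republic is on daylight time, UTC−08:30.
03:00 Yalal Republic + 8h30m = 11:30 UTC.
1 November 2016 is a Tuesday, so Saturdays fall on 5, 12, 19, 26; the last is November 26.
1 March 2017 is a Wednesday, so Sundays fall on 5, 12, 19, 26; the last is March 26.
At the standard offset (UTC+12:00), 11:30 UTC + 12h = 23:30 Varua Zone standard time.
The standard-time date in Varua Zone, 29 March 2017, does not fall between 26 November 2016 and 26 March 2017, so daylight saving is not in effect and Varua Zone is at UTC+12:00.
11:30 UTC + 12h = 23:30 Varua Zone.

23:30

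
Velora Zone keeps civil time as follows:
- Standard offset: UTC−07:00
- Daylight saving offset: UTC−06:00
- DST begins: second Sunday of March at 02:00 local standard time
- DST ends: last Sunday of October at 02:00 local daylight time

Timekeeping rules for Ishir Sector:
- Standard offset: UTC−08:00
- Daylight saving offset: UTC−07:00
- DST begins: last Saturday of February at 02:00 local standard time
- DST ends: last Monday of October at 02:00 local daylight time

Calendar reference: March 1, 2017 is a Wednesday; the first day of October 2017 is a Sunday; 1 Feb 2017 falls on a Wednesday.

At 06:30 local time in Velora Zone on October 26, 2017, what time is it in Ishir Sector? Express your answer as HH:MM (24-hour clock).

05:30

1 March 2017 is a Wednesday, so the first Sunday is March 5 and the second is March 12.
1 October 2017 is a Sunday, so Sundays fall on 1, 8, 15, 22, 29; the last is October 29.
Daylight saving runs 12 March – 29 October; October 26, 2017 is inside that window, so Velora Zone is at UTC−06:00.
06:30 Velora Zone + 6h = 12:30 UTC.
1 February 2017 is a Wednesday, so Saturdays fall on 4, 11, 18, 25; the last is February 25.
1 October 2017 is a Sunday, so Mondays fall on 2, 9, 16, 23, 30; the last is October 30.
At the standard offset (UTC−08:00), 12:30 UTC − 8h = 04:30 Ishir Sector standard time.
The standard-time date in Ishir Sector, October 26, 2017, lies within the daylight-saving period (25 February – 30 October), so Ishir Sector is on daylight time, UTC−07:00.
12:30 UTC − 7h = 05:30 Ishir Sector.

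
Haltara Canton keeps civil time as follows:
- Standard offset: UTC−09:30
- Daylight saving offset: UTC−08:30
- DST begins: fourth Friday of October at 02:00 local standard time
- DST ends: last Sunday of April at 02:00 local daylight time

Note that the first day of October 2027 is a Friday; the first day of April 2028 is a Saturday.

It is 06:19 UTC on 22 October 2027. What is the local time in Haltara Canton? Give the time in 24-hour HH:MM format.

1 October 2027 is a Friday, so the first Friday is October 1 and the fourth is October 22.
1 April 2028 is a Saturday, so Sundays fall on 2, 9, 16, 23, 30; the last is April 30.
At the standard offset (UTC−09:30), 06:19 UTC − 9h30m = 20:49 Haltara Canton standard time (rolling into the previous day, 21 October 2027).
Daylight saving runs 22 October 2027 – 30 April 2028; the standard-time date in Haltara Canton, 21 October 2027, is outside that window, so Haltara Canton is on standard time at UTC−09:30.
06:19 UTC − 9h30m = 20:49 local (rolling into the previous day, 21 October 2027).

20:49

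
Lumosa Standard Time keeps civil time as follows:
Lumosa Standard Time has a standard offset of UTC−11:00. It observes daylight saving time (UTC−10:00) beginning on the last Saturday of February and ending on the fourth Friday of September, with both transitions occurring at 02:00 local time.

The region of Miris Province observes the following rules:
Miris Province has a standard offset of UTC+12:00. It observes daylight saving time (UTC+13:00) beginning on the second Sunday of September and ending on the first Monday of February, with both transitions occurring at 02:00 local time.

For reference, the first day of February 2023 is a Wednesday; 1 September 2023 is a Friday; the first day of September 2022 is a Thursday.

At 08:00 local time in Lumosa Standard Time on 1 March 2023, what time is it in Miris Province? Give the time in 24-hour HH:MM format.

1 February 2023 is a Wednesday, so Saturdays fall on 4, 11, 18, 25; the last is February 25.
1 September 2023 is a Friday, so the first Friday is September 1 and the fourth is September 22.
1 March 2023 lies within the daylight-saving period (25 February – 22 September), so Lumosa Standard Time is on daylight time, UTC−10:00.
08:00 Lumosa Standard Time + 10h = 18:00 UTC.
1 September 2022 is a Thursday, so the first Sunday is September 4 and the second is September 11.
1 February 2023 is a Wednesday, so the first Monday is February 6.
At the standard offset (UTC+12:00), 18:00 UTC + 12h = 06:00 Miris Province standard time (rolling into the next day, 2 March 2023).
The standard-time date in Miris Province, 2 March 2023, is outside the daylight-saving period (11 September 2022 – 6 February 2023), so Miris Province is on standard time, UTC+12:00.
18:00 UTC + 12h = 06:00 Miris Province (rolling into the next day, 2 March 2023).

06:00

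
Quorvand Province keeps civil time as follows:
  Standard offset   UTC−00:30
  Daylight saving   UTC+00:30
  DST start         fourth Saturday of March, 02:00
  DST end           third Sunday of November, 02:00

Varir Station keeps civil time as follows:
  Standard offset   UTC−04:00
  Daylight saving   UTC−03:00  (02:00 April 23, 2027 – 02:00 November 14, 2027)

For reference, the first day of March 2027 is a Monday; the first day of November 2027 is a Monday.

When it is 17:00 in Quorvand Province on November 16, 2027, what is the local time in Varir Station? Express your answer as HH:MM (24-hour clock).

12:30

1 March 2027 is a Monday, so the first Saturday is March 6 and the fourth is March 27.
1 November 2027 is a Monday, so the first Sunday is November 7 and the third is November 21.
Daylight saving runs 27 March – 21 November; November 16, 2027 is inside that window, so Quorvand Province is at UTC+00:30.
17:00 Quorvand Province − 0h30m = 16:30 UTC.
At the standard offset (UTC−04:00), 16:30 UTC − 4h = 12:30 Varir Station standard time.
The standard-time date in Varir Station, November 16, 2027, is outside the daylight-saving period (23 April – 14 November), so Varir Station is on standard time, UTC−04:00.
16:30 UTC − 4h = 12:30 Varir Station.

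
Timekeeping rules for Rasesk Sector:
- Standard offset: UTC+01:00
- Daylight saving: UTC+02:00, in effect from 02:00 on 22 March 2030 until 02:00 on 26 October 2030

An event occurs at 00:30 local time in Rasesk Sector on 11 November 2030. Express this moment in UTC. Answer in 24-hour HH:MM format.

11 November 2030 is outside the daylight-saving period (22 March – 26 October), so Rasesk Sector is on standard time, UTC+01:00.
00:30 local − 1h = 23:30 UTC (rolling into the previous day, 10 November 2030).

23:30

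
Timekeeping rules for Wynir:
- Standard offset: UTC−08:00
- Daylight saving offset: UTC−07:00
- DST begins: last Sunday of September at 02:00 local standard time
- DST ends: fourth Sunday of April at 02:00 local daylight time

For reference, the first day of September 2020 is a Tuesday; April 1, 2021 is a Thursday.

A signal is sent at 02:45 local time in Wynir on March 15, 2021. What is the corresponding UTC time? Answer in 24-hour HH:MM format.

1 September 2020 is a Tuesday, so Sundays fall on 6, 13, 20, 27; the last is September 27.
1 April 2021 is a Thursday, so the first Sunday is April 4 and the fourth is April 25.
March 15, 2021 falls between 27 September 2020 and 25 April 2021, so daylight saving is in effect and Wynir is at UTC−07:00.
02:45 local + 7h = 09:45 UTC.

09:45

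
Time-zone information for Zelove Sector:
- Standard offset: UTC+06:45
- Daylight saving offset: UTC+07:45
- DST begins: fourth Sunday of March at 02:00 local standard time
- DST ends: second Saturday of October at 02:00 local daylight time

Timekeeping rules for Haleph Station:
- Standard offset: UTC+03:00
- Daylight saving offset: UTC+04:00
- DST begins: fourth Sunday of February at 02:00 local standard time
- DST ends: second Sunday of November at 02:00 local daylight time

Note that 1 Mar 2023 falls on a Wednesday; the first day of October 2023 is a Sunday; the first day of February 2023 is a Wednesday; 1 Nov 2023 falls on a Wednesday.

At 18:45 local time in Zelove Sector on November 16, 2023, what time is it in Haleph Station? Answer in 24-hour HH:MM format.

1 March 2023 is a Wednesday, so the first Sunday is March 5 and the fourth is March 26.
1 October 2023 is a Sunday, so the first Saturday is October 7 and the second is October 14.
November 16, 2023 does not fall between 26 March and 14 October, so daylight saving is not in effect and Zelove Sector is at UTC+06:45.
18:45 Zelove Sector − 6h45m = 12:00 UTC.
1 February 2023 is a Wednesday, so the first Sunday is February 5 and the fourth is February 26.
1 November 2023 is a Wednesday, so the first Sunday is November 5 and the second is November 12.
At the standard offset (UTC+03:00), 12:00 UTC + 3h = 15:00 Haleph Station standard time.
The standard-time date in Haleph Station, November 16, 2023, is outside the daylight-saving period (26 February – 12 November), so Haleph Station is on standard time, UTC+03:00.
12:00 UTC + 3h = 15:00 Haleph Station.

15:00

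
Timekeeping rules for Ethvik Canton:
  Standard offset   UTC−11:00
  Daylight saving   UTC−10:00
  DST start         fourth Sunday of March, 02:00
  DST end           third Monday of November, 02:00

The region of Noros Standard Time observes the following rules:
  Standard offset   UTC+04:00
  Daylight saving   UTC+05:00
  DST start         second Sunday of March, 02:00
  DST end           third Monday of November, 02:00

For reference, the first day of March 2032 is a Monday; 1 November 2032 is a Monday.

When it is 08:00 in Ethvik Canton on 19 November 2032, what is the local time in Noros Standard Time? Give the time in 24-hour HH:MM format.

23:00

1 March 2032 is a Monday, so the first Sunday is March 7 and the fourth is March 28.
1 November 2032 is a Monday, so the first Monday is November 1 and the third is November 15.
Daylight saving runs 28 March – 15 November; 19 November 2032 is outside that window, so Ethvik Canton is on standard time at UTC−11:00.
08:00 Ethvik Canton + 11h = 19:00 UTC.
1 March 2032 is a Monday, so the first Sunday is March 7 and the second is March 14.
1 November 2032 is a Monday, so the first Monday is November 1 and the third is November 15.
At the standard offset (UTC+04:00), 19:00 UTC + 4h = 23:00 Noros Standard Time standard time.
The standard-time date in Noros Standard Time, 19 November 2032, is outside the daylight-saving period (14 March – 15 November), so Noros Standard Time is on standard time, UTC+04:00.
19:00 UTC + 4h = 23:00 Noros Standard Time.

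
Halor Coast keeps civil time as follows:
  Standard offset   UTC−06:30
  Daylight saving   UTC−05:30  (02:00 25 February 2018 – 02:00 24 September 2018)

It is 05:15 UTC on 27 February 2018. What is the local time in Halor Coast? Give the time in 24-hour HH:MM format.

At the standard offset (UTC−06:30), 05:15 UTC − 6h30m = 22:45 Halor Coast standard time (rolling into the previous day, 26 February 2018).
The standard-time date in Halor Coast, 26 February 2018, lies within the daylight-saving period (25 February – 24 September), so Halor Coast is on daylight time, UTC−05:30.
05:15 UTC − 5h30m = 23:45 local (rolling into the previous day, 26 February 2018).

23:45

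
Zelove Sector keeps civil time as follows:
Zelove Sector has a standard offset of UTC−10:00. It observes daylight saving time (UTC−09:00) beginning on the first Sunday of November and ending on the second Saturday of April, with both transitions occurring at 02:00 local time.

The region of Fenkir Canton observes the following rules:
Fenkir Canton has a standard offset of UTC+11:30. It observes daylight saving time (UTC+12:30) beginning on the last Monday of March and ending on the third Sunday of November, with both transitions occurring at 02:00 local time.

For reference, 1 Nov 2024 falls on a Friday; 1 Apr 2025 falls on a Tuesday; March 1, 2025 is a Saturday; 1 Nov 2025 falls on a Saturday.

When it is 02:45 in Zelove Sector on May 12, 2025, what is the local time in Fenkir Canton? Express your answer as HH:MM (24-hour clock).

1 November 2024 is a Friday, so the first Sunday is November 3.
1 April 2025 is a Tuesday, so the first Saturday is April 5 and the second is April 12.
Daylight saving runs 3 November 2024 – 12 April 2025; May 12, 2025 is outside that window, so Zelove Sector is on standard time at UTC−10:00.
02:45 Zelove Sector + 10h = 12:45 UTC.
1 March 2025 is a Saturday, so Mondays fall on 3, 10, 17, 24, 31; the last is March 31.
1 November 2025 is a Saturday, so the first Sunday is November 2 and the third is November 16.
At the standard offset (UTC+11:30), 12:45 UTC + 11h30m = 00:15 Fenkir Canton standard time (rolling into the next day, 13 May 2025).
Daylight saving runs 31 March – 16 November; the standard-time date in Fenkir Canton, May 13, 2025, is inside that window, so Fenkir Canton is at UTC+12:30.
12:45 UTC + 12h30m = 01:15 Fenkir Canton (rolling into the next day, 13 May 2025).

01:15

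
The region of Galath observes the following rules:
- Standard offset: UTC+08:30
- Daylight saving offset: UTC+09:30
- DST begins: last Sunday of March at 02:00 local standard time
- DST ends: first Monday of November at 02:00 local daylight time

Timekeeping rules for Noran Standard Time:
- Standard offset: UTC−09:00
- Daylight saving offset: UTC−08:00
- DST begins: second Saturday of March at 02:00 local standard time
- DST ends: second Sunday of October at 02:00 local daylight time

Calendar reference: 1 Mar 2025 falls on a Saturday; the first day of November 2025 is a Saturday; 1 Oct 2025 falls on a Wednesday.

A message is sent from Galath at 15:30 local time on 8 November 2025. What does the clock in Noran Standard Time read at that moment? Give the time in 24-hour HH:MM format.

22:00

1 March 2025 is a Saturday, so Sundays fall on 2, 9, 16, 23, 30; the last is March 30.
1 November 2025 is a Saturday, so the first Monday is November 3.
8 November 2025 does not fall between 30 March and 3 November, so daylight saving is not in effect and Galath is at UTC+08:30.
15:30 Galath − 8h30m = 07:00 UTC.
1 March 2025 is a Saturday, so the first Saturday is March 1 and the second is March 8.
1 October 2025 is a Wednesday, so the first Sunday is October 5 and the second is October 12.
At the standard offset (UTC−09:00), 07:00 UTC − 9h = 22:00 Noran Standard Time standard time (rolling into the previous day, 7 November 2025).
Daylight saving runs 8 March – 12 October; the standard-time date in Noran Standard Time, 7 November 2025, is outside that window, so Noran Standard Time is on standard time at UTC−09:00.
07:00 UTC − 9h = 22:00 Noran Standard Time (rolling into the previous day, 7 November 2025).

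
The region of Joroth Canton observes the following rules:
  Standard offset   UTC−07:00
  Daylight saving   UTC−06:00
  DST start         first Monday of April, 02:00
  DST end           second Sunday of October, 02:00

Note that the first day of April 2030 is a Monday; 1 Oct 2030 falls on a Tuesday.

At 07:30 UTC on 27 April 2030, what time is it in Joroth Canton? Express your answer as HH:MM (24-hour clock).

1 April 2030 is a Monday, so the first Monday is April 1.
1 October 2030 is a Tuesday, so the first Sunday is October 6 and the second is October 13.
At the standard offset (UTC−07:00), 07:30 UTC − 7h = 00:30 Joroth Canton standard time.
The standard-time date in Joroth Canton, 27 April 2030, lies within the daylight-saving period (1 April – 13 October), so Joroth Canton is on daylight time, UTC−06:00.
07:30 UTC − 6h = 01:30 local.

01:30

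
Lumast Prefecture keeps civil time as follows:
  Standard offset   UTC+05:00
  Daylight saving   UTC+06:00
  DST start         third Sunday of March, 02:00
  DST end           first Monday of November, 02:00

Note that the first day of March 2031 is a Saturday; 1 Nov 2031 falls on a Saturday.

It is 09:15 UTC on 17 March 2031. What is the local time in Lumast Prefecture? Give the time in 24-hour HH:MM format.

15:15

1 March 2031 is a Saturday, so the first Sunday is March 2 and the third is March 16.
1 November 2031 is a Saturday, so the first Monday is November 3.
At the standard offset (UTC+05:00), 09:15 UTC + 5h = 14:15 Lumast Prefecture standard time.
The standard-time date in Lumast Prefecture, 17 March 2031, lies within the daylight-saving period (16 March – 3 November), so Lumast Prefecture is on daylight time, UTC+06:00.
09:15 UTC + 6h = 15:15 local.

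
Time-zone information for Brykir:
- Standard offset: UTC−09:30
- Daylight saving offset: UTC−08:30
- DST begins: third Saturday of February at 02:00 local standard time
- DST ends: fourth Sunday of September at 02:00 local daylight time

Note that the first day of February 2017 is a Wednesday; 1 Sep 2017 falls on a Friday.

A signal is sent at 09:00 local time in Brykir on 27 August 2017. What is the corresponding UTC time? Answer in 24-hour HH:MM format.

17:30

1 February 2017 is a Wednesday, so the first Saturday is February 4 and the third is February 18.
1 September 2017 is a Friday, so the first Sunday is September 3 and the fourth is September 24.
27 August 2017 lies within the daylight-saving period (18 February – 24 September), so Brykir is on daylight time, UTC−08:30.
09:00 local + 8h30m = 17:30 UTC.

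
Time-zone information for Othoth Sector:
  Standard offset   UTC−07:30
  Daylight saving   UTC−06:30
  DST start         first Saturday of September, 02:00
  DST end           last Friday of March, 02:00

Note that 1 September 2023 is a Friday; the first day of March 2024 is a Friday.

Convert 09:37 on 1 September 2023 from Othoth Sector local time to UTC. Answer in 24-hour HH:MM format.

17:07

1 September 2023 is a Friday, so the first Saturday is September 2.
1 March 2024 is a Friday, so Fridays fall on 1, 8, 15, 22, 29; the last is March 29.
Daylight saving runs 2 September 2023 – 29 March 2024; 1 September 2023 is outside that window, so Othoth Sector is on standard time at UTC−07:30.
09:37 local + 7h30m = 17:07 UTC.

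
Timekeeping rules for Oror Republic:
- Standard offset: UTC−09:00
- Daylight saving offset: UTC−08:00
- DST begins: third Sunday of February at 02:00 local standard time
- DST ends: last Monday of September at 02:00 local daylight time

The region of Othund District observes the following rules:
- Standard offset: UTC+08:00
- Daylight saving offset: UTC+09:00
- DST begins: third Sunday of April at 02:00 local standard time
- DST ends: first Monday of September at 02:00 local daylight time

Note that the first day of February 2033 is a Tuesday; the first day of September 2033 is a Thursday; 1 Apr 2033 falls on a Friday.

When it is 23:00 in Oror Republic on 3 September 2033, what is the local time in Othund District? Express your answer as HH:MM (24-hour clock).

1 February 2033 is a Tuesday, so the first Sunday is February 6 and the third is February 20.
1 September 2033 is a Thursday, so Mondays fall on 5, 12, 19, 26; the last is September 26.
3 September 2033 falls between 20 February and 26 September, so daylight saving is in effect and Oror Republic is at UTC−08:00.
23:00 Oror Republic + 8h = 07:00 UTC (rolling into the next day, 4 September 2033).
1 April 2033 is a Friday, so the first Sunday is April 3 and the third is April 17.
1 September 2033 is a Thursday, so the first Monday is September 5.
At the standard offset (UTC+08:00), 07:00 UTC + 8h = 15:00 Othund District standard time.
The standard-time date in Othund District, 4 September 2033, falls between 17 April and 5 September, so daylight saving is in effect and Othund District is at UTC+09:00.
07:00 UTC + 9h = 16:00 Othund District.

16:00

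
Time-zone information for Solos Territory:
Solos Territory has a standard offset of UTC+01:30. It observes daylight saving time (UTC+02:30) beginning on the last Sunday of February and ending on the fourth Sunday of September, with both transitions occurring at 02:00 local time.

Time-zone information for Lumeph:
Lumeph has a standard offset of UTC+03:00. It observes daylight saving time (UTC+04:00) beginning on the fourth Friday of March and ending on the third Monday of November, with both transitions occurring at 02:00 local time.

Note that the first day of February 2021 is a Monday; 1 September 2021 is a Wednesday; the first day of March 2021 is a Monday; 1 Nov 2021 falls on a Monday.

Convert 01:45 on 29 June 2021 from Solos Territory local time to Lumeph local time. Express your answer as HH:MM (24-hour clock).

03:15

1 February 2021 is a Monday, so Sundays fall on 7, 14, 21, 28; the last is February 28.
1 September 2021 is a Wednesday, so the first Sunday is September 5 and the fourth is September 26.
29 June 2021 falls between 28 February and 26 September, so daylight saving is in effect and Solos Territory is at UTC+02:30.
01:45 Solos Territory − 2h30m = 23:15 UTC (rolling into the previous day, 28 June 2021).
1 March 2021 is a Monday, so the first Friday is March 5 and the fourth is March 26.
1 November 2021 is a Monday, so the first Monday is November 1 and the third is November 15.
At the standard offset (UTC+03:00), 23:15 UTC + 3h = 02:15 Lumeph standard time (rolling into the next day, 29 June 2021).
The standard-time date in Lumeph, 29 June 2021, falls between 26 March and 15 November, so daylight saving is in effect and Lumeph is at UTC+04:00.
23:15 UTC + 4h = 03:15 Lumeph (rolling into the next day, 29 June 2021).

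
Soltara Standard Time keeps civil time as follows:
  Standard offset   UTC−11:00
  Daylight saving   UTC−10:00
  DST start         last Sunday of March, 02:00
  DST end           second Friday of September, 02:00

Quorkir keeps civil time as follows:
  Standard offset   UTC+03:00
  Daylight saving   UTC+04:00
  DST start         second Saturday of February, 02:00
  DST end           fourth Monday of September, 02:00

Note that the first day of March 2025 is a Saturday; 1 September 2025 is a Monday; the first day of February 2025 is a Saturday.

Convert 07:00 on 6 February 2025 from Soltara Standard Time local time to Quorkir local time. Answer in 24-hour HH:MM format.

21:00

1 March 2025 is a Saturday, so Sundays fall on 2, 9, 16, 23, 30; the last is March 30.
1 September 2025 is a Monday, so the first Friday is September 5 and the second is September 12.
6 February 2025 does not fall between 30 March and 12 September, so daylight saving is not in effect and Soltara Standard Time is at UTC−11:00.
07:00 Soltara Standard Time + 11h = 18:00 UTC.
1 February 2025 is a Saturday, so the first Saturday is February 1 and the second is February 8.
1 September 2025 is a Monday, so the first Monday is September 1 and the fourth is September 22.
At the standard offset (UTC+03:00), 18:00 UTC + 3h = 21:00 Quorkir standard time.
The standard-time date in Quorkir, 6 February 2025, does not fall between 8 February and 22 September, so daylight saving is not in effect and Quorkir is at UTC+03:00.
18:00 UTC + 3h = 21:00 Quorkir.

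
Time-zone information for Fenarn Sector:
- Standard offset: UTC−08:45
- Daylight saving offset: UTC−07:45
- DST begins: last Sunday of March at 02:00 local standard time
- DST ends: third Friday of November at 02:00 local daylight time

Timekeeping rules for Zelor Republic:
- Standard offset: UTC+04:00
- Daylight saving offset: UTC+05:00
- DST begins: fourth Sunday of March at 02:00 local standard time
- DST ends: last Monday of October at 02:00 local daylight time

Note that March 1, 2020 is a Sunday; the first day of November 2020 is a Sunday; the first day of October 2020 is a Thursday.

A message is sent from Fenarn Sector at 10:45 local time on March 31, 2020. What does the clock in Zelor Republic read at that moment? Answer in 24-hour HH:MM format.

23:30

1 March 2020 is a Sunday, so Sundays fall on 1, 8, 15, 22, 29; the last is March 29.
1 November 2020 is a Sunday, so the first Friday is November 6 and the third is November 20.
Daylight saving runs 29 March – 20 November; March 31, 2020 is inside that window, so Fenarn Sector is at UTC−07:45.
10:45 Fenarn Sector + 7h45m = 18:30 UTC.
1 March 2020 is a Sunday, so the first Sunday is March 1 and the fourth is March 22.
1 October 2020 is a Thursday, so Mondays fall on 5, 12, 19, 26; the last is October 26.
At the standard offset (UTC+04:00), 18:30 UTC + 4h = 22:30 Zelor Republic standard time.
The standard-time date in Zelor Republic, March 31, 2020, falls between 22 March and 26 October, so daylight saving is in effect and Zelor Republic is at UTC+05:00.
18:30 UTC + 5h = 23:30 Zelor Republic.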